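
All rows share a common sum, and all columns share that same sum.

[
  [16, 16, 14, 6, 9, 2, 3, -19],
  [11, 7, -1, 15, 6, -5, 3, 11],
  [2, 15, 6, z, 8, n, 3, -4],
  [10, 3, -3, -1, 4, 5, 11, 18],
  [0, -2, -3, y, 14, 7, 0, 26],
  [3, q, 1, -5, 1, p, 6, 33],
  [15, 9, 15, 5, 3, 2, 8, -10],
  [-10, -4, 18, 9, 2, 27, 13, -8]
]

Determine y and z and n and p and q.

y = 5, z = 13, n = 4, p = 5, q = 3

Rows 1 and 2 both sum to 47, so that's the common total.
Row 5 has 0 − 2 − 3 + 14 + 7 + 0 + 26 = 42; the blank must be 47 − 42 = 5.
Column 2 has 16 + 7 + 15 + 3 − 2 + 9 − 4 = 44; the blank must be 47 − 44 = 3.
Row 6 has 3 + 3 + 1 − 5 + 1 + 6 + 33 = 42; the blank must be 47 − 42 = 5.
Column 4 has 6 + 15 − 1 + 5 − 5 + 5 + 9 = 34; the blank must be 47 − 34 = 13.
Row 3 has 2 + 15 + 6 + 13 + 8 + 3 − 4 = 43; the blank must be 47 − 43 = 4.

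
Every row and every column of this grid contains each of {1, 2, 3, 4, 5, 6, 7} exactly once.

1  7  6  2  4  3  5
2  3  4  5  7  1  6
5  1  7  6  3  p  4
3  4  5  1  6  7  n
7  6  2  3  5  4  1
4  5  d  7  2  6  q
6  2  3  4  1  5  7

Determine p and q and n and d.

Cell (6,3): column 3 already has {2, 3, 4, 5, 6, 7} → 1.
For row 3, column 6: row 3 already has {1, 3, 4, 5, 6, 7}; that leaves 2.
Cell (6,7): row 6 already has {1, 2, 4, 5, 6, 7} → 3.
Cell (4,7): row 4 already has {1, 3, 4, 5, 6, 7} → 2.

p = 2, q = 3, n = 2, d = 1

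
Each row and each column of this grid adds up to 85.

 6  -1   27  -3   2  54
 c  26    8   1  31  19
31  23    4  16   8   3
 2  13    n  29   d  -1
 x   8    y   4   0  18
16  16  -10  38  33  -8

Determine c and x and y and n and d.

The known cells in column 5 total 74, leaving 85 − 74 = 11 for the blank.
The known cells in row 2 total 85, leaving 85 − 85 = 0 for the blank.
The known cells in column 1 total 55, leaving 85 − 55 = 30 for the blank.
The known cells in row 5 total 60, leaving 85 − 60 = 25 for the blank.
The known cells in row 4 total 54, leaving 85 − 54 = 31 for the blank.

c = 0, x = 30, y = 25, n = 31, d = 11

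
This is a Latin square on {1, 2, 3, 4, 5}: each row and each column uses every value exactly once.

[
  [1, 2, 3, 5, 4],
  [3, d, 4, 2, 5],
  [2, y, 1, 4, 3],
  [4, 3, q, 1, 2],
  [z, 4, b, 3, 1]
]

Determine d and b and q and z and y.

d = 1, b = 2, q = 5, z = 5, y = 5

Cell (5,1): column 1 already has {1, 2, 3, 4} → 5.
Cell (3,2): row 3 already has {1, 2, 3, 4} → 5.
For row 2, column 2: row 2 already has {2, 3, 4, 5}; that leaves 1.
Cell (5,3): row 5 already has {1, 3, 4, 5} → 2.
For row 4, column 3: row 4 already has {1, 2, 3, 4}; that leaves 5.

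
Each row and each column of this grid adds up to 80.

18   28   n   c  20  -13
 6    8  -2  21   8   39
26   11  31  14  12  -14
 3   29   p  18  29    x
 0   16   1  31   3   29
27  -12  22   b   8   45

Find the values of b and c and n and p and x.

b = -10, c = 6, n = 21, p = 7, x = -6

Row 6 has 27 − 12 + 22 + 8 + 45 = 90; the blank must be 80 − 90 = -10.
Column 4 has 21 + 14 + 18 + 31 − 10 = 74; the blank must be 80 − 74 = 6.
Row 1 has 18 + 28 + 6 + 20 − 13 = 59; the blank must be 80 − 59 = 21.
Column 3 has 21 − 2 + 31 + 1 + 22 = 73; the blank must be 80 − 73 = 7.
Row 4 has 3 + 29 + 7 + 18 + 29 = 86; the blank must be 80 − 86 = -6.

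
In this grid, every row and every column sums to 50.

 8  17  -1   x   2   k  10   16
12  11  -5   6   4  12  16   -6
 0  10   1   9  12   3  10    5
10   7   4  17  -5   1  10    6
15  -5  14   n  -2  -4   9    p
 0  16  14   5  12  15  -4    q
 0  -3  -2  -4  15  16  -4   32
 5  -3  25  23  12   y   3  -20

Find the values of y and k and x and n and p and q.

y = 5, k = 2, x = -4, n = -2, p = 25, q = -8

The known cells in row 6 total 58, leaving 50 − 58 = -8 for the blank.
The known cells in row 8 total 45, leaving 50 − 45 = 5 for the blank.
The known cells in column 6 total 48, leaving 50 − 48 = 2 for the blank.
The known cells in row 1 total 54, leaving 50 − 54 = -4 for the blank.
The known cells in column 4 total 52, leaving 50 − 52 = -2 for the blank.
The known cells in row 5 total 25, leaving 50 − 25 = 25 for the blank.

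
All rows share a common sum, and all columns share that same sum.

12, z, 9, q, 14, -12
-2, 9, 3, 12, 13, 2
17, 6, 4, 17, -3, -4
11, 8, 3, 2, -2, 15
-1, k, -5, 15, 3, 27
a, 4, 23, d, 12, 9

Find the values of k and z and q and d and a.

k = -2, z = 12, q = 2, d = -11, a = 0

Rows 2 and 3 both sum to 37, so that's the common total.
The known cells in column 1 total 37, leaving 37 − 37 = 0 for the blank.
The known cells in row 6 total 48, leaving 37 − 48 = -11 for the blank.
The known cells in column 4 total 35, leaving 37 − 35 = 2 for the blank.
The known cells in row 1 total 25, leaving 37 − 25 = 12 for the blank.
The known cells in row 5 total 39, leaving 37 − 39 = -2 for the blank.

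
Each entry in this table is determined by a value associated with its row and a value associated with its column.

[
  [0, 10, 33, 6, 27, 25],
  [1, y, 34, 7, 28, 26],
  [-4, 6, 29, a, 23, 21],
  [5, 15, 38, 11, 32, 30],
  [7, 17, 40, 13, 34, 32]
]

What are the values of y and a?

The difference between any two rows is the same in every column — this is an addition table with the headers hidden.
Row 2 minus row 1 is 26 − 25 = 1, so its entry in column 2 is 10 + 1 = 11.
Row 3 minus row 1 is 21 − 25 = -4, so its entry in column 4 is 6 + (-4) = 2.

y = 11, a = 2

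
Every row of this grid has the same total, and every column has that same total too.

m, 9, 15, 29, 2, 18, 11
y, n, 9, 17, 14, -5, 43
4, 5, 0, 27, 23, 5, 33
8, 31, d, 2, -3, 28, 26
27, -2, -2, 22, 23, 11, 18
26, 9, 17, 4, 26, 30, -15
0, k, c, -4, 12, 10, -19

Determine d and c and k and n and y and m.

d = 5, c = 53, k = 45, n = 0, y = 19, m = 13

Rows 3 and 5 both sum to 97, so that's the common total.
The known cells in row 1 total 84, leaving 97 − 84 = 13 for the blank.
The known cells in column 1 total 78, leaving 97 − 78 = 19 for the blank.
The known cells in row 2 total 97, leaving 97 − 97 = 0 for the blank.
The known cells in column 2 total 52, leaving 97 − 52 = 45 for the blank.
The known cells in row 7 total 44, leaving 97 − 44 = 53 for the blank.
The known cells in row 4 total 92, leaving 97 − 92 = 5 for the blank.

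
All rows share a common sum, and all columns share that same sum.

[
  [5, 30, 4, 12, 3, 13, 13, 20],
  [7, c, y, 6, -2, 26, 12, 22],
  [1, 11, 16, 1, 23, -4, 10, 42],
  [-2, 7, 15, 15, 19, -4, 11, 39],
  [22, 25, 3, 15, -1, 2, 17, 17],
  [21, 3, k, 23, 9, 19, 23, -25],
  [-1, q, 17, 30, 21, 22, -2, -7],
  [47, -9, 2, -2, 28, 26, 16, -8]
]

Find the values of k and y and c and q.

Rows 1 and 3 both sum to 100, so that's the common total.
Row 7 has -1 + 17 + 30 + 21 + 22 − 2 − 7 = 80; the blank must be 100 − 80 = 20.
Column 2 has 30 + 11 + 7 + 25 + 3 + 20 − 9 = 87; the blank must be 100 − 87 = 13.
Row 2 has 7 + 13 + 6 − 2 + 26 + 12 + 22 = 84; the blank must be 100 − 84 = 16.
Row 6 has 21 + 3 + 23 + 9 + 19 + 23 − 25 = 73; the blank must be 100 − 73 = 27.

k = 27, y = 16, c = 13, q = 20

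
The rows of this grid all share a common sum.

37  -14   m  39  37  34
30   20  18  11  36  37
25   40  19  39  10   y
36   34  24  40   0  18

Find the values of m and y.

m = 19, y = 19

Row 2 sums to 152 and so does row 4; that's the common total.
In row 1 the known cells total 133, leaving 152 − 133 = 19.
In row 3 the known cells total 133, leaving 152 − 133 = 19.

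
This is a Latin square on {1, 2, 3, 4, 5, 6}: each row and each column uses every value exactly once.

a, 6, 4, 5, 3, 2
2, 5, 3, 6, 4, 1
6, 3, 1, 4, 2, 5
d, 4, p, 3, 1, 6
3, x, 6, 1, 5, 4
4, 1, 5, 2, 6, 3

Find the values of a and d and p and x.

At (row 4, col 3): column 3 already has {1, 3, 4, 5, 6}, so the value is 2.
At (row 5, col 2): row 5 already has {1, 3, 4, 5, 6}, so the value is 2.
Cell (4,1): row 4 already has {1, 2, 3, 4, 6} → 5.
At (row 1, col 1): row 1 already has {2, 3, 4, 5, 6}, so the value is 1.

a = 1, d = 5, p = 2, x = 2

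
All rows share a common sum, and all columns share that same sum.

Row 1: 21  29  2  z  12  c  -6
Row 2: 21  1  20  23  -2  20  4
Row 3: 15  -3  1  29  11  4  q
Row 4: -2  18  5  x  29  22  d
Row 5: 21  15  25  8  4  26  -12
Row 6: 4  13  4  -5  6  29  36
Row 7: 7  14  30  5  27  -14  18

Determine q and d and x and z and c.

Rows 2 and 5 both sum to 87, so that's the common total.
Row 3: 15 − 3 + 1 + 29 + 11 + 4 = 57, so its missing entry is 87 − 57 = 30.
Column 6: 20 + 4 + 22 + 26 + 29 − 14 = 87, so its missing entry is 87 − 87 = 0.
Row 1: 21 + 29 + 2 + 12 + 0 − 6 = 58, so its missing entry is 87 − 58 = 29.
Column 4: 29 + 23 + 29 + 8 − 5 + 5 = 89, so its missing entry is 87 − 89 = -2.
Row 4: -2 + 18 + 5 − 2 + 29 + 22 = 70, so its missing entry is 87 − 70 = 17.

q = 30, d = 17, x = -2, z = 29, c = 0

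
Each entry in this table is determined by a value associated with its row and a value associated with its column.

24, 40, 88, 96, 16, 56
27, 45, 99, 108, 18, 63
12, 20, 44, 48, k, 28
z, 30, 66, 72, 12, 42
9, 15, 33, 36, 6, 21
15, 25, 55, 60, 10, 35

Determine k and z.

Each row is a constant multiple of every other row — this is a multiplication table with the headers hidden.
Row 3 is 28/56 = 1/2 times row 1, so its entry in column 5 is 16 × 1/2 = 8.
Row 4 is 42/56 = 3/4 times row 1, so its entry in column 1 is 24 × 3/4 = 18.

k = 8, z = 18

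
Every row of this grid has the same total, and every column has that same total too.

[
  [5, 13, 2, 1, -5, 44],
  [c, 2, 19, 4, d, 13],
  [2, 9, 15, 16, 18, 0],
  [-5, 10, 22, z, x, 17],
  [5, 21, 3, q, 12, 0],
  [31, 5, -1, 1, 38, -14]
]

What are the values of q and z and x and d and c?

q = 19, z = 19, x = -3, d = 0, c = 22

Rows 1 and 3 both sum to 60, so that's the common total.
Row 5: 5 + 21 + 3 + 12 + 0 = 41, so its missing entry is 60 − 41 = 19.
Column 4: 1 + 4 + 16 + 19 + 1 = 41, so its missing entry is 60 − 41 = 19.
Row 4: -5 + 10 + 22 + 19 + 17 = 63, so its missing entry is 60 − 63 = -3.
Column 5: -5 + 18 − 3 + 12 + 38 = 60, so its missing entry is 60 − 60 = 0.
Row 2: 2 + 19 + 4 + 0 + 13 = 38, so its missing entry is 60 − 38 = 22.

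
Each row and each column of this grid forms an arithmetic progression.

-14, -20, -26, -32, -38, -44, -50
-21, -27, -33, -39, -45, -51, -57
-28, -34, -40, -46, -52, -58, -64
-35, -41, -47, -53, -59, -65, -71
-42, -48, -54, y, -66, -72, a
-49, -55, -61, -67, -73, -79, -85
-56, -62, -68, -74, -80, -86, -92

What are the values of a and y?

Along each row the entries change by -6 per step; down each column they change by -7.
Row 5: from -42 at column 1, stepping by -6 to column 7 gives -78.
Row 5: from -42 at column 1, stepping by -6 to column 4 gives -60.

a = -78, y = -60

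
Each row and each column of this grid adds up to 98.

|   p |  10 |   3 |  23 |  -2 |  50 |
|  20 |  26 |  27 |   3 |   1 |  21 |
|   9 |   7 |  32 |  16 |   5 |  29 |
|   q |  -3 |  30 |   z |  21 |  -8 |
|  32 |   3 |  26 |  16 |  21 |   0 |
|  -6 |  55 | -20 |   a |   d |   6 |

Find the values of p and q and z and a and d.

Row 1 has 10 + 3 + 23 − 2 + 50 = 84; the blank must be 98 − 84 = 14.
Column 5 has -2 + 1 + 5 + 21 + 21 = 46; the blank must be 98 − 46 = 52.
Column 1 has 14 + 20 + 9 + 32 − 6 = 69; the blank must be 98 − 69 = 29.
Row 4 has 29 − 3 + 30 + 21 − 8 = 69; the blank must be 98 − 69 = 29.
Row 6 has -6 + 55 − 20 + 52 + 6 = 87; the blank must be 98 − 87 = 11.

p = 14, q = 29, z = 29, a = 11, d = 52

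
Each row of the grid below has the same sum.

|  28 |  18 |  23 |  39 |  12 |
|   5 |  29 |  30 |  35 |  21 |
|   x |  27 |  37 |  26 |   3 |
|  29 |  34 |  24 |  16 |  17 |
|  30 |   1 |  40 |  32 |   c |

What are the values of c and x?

Row 2 sums to 120 and so does row 4; that's the common total.
In row 5 the known cells total 103, leaving 120 − 103 = 17.
In row 3 the known cells total 93, leaving 120 − 93 = 27.

c = 17, x = 27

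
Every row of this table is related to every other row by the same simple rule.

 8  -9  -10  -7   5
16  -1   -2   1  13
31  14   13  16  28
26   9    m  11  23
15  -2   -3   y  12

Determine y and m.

The difference between any two rows is the same in every column — this is an addition table with the headers hidden.
Row 5 minus row 1 is 12 − 5 = 7, so its entry in column 4 is -7 + 7 = 0.
Row 4 minus row 1 is 23 − 5 = 18, so its entry in column 3 is -10 + 18 = 8.

y = 0, m = 8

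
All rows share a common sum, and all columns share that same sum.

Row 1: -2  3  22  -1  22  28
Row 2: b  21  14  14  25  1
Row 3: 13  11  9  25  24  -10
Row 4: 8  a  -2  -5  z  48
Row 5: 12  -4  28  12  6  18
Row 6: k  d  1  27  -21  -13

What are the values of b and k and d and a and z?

Rows 1 and 3 both sum to 72, so that's the common total.
Column 5 has 22 + 25 + 24 + 6 − 21 = 56; the blank must be 72 − 56 = 16.
Row 4 has 8 − 2 − 5 + 16 + 48 = 65; the blank must be 72 − 65 = 7.
Column 2 has 3 + 21 + 11 + 7 − 4 = 38; the blank must be 72 − 38 = 34.
Row 6 has 34 + 1 + 27 − 21 − 13 = 28; the blank must be 72 − 28 = 44.
Row 2 has 21 + 14 + 14 + 25 + 1 = 75; the blank must be 72 − 75 = -3.

b = -3, k = 44, d = 34, a = 7, z = 16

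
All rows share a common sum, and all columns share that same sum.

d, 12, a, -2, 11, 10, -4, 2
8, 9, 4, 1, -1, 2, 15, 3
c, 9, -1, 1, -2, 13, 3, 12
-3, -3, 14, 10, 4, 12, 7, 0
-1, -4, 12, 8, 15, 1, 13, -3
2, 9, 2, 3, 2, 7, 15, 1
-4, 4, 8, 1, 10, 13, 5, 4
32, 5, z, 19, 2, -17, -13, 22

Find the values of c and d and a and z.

Rows 2 and 4 both sum to 41, so that's the common total.
Row 3 has 9 − 1 + 1 − 2 + 13 + 3 + 12 = 35; the blank must be 41 − 35 = 6.
Row 8 has 32 + 5 + 19 + 2 − 17 − 13 + 22 = 50; the blank must be 41 − 50 = -9.
Column 3 has 4 − 1 + 14 + 12 + 2 + 8 − 9 = 30; the blank must be 41 − 30 = 11.
Row 1 has 12 + 11 − 2 + 11 + 10 − 4 + 2 = 40; the blank must be 41 − 40 = 1.

c = 6, d = 1, a = 11, z = -9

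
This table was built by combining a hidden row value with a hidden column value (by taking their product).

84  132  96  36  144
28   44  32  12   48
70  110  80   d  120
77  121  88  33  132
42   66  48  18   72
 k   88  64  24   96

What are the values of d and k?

d = 30, k = 56

Each row is a constant multiple of every other row — this is a multiplication table with the headers hidden.
Row 3 is 120/144 = 5/6 times row 1, so its entry in column 4 is 36 × 5/6 = 30.
Row 6 is 96/144 = 2/3 times row 1, so its entry in column 1 is 84 × 2/3 = 56.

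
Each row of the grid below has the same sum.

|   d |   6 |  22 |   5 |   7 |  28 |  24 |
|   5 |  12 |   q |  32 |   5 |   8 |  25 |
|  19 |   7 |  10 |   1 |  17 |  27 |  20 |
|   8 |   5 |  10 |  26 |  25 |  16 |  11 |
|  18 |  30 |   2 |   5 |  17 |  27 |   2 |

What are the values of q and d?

The complete rows each total 101.
Row 2 is missing 101 − 87 = 14 (since 5 + 12 + 32 + 5 + 8 + 25 = 87).
Row 1 is missing 101 − 92 = 9 (since 6 + 22 + 5 + 7 + 28 + 24 = 92).

q = 14, d = 9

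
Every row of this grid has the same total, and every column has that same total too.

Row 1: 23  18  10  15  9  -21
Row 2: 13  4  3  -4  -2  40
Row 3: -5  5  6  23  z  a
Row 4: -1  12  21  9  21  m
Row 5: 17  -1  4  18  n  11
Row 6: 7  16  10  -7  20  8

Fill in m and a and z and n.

m = -8, a = 24, z = 1, n = 5

Rows 1 and 2 both sum to 54, so that's the common total.
The known cells in row 5 total 49, leaving 54 − 49 = 5 for the blank.
The known cells in column 5 total 53, leaving 54 − 53 = 1 for the blank.
The known cells in row 3 total 30, leaving 54 − 30 = 24 for the blank.
The known cells in row 4 total 62, leaving 54 − 62 = -8 for the blank.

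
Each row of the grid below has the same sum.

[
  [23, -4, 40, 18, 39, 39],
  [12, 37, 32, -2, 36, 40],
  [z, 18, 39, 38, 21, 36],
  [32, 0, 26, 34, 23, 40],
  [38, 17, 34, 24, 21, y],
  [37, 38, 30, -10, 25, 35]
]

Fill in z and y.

Rows 2 and 4 both add up to 155, so every row sums to 155.
Row 3: 18 + 39 + 38 + 21 + 36 = 152, so the missing entry is 155 − 152 = 3.
Row 5: 38 + 17 + 34 + 24 + 21 = 134, so the missing entry is 155 − 134 = 21.

z = 3, y = 21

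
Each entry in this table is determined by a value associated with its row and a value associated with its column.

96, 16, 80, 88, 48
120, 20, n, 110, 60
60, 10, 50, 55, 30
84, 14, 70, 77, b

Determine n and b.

n = 100, b = 42

Each row is a constant multiple of every other row — this is a multiplication table with the headers hidden.
Row 2 is 120/96 = 5/4 times row 1, so its entry in column 3 is 80 × 5/4 = 100.
Row 4 is 84/96 = 7/8 times row 1, so its entry in column 5 is 48 × 7/8 = 42.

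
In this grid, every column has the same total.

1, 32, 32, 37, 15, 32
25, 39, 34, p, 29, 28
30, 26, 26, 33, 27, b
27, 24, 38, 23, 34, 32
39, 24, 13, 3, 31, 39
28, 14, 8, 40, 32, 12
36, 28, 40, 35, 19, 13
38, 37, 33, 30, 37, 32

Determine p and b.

p = 23, b = 36

The complete columns each total 224.
Column 4 is missing 224 − 201 = 23 (since 37 + 33 + 23 + 3 + 40 + 35 + 30 = 201).
Column 6 is missing 224 − 188 = 36 (since 32 + 28 + 32 + 39 + 12 + 13 + 32 = 188).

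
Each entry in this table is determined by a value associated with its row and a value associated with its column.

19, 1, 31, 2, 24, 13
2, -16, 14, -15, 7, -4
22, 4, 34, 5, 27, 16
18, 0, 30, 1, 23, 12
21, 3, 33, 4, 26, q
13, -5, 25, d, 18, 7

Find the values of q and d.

q = 15, d = -4

The difference between any two rows is the same in every column — this is an addition table with the headers hidden.
Row 5 minus row 1 is 21 − 19 = 2, so its entry in column 6 is 13 + 2 = 15.
Row 6 minus row 1 is 13 − 19 = -6, so its entry in column 4 is 2 + (-6) = -4.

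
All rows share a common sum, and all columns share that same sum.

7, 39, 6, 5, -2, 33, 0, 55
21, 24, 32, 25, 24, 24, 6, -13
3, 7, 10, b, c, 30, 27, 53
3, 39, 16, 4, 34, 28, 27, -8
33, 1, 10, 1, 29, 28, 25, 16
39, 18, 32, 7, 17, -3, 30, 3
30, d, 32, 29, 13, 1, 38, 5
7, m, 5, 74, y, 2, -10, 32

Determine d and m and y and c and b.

d = -5, m = 20, y = 13, c = 15, b = -2

Rows 1 and 2 both sum to 143, so that's the common total.
The known cells in row 7 total 148, leaving 143 − 148 = -5 for the blank.
The known cells in column 2 total 123, leaving 143 − 123 = 20 for the blank.
The known cells in row 8 total 130, leaving 143 − 130 = 13 for the blank.
The known cells in column 5 total 128, leaving 143 − 128 = 15 for the blank.
The known cells in row 3 total 145, leaving 143 − 145 = -2 for the blank.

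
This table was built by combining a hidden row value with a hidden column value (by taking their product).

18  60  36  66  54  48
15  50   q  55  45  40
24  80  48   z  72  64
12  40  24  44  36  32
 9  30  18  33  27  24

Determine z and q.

z = 88, q = 30

Each row is a constant multiple of every other row — this is a multiplication table with the headers hidden.
Row 3 is 64/48 = 4/3 times row 1, so its entry in column 4 is 66 × 4/3 = 88.
Row 2 is 40/48 = 5/6 times row 1, so its entry in column 3 is 36 × 5/6 = 30.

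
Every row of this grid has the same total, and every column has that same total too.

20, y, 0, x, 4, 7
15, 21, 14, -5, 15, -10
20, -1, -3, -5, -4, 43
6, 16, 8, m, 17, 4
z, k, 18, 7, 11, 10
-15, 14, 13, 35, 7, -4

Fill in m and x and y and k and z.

Rows 2 and 3 both sum to 50, so that's the common total.
The known cells in column 1 total 46, leaving 50 − 46 = 4 for the blank.
The known cells in row 4 total 51, leaving 50 − 51 = -1 for the blank.
The known cells in column 4 total 31, leaving 50 − 31 = 19 for the blank.
The known cells in row 1 total 50, leaving 50 − 50 = 0 for the blank.
The known cells in row 5 total 50, leaving 50 − 50 = 0 for the blank.

m = -1, x = 19, y = 0, k = 0, z = 4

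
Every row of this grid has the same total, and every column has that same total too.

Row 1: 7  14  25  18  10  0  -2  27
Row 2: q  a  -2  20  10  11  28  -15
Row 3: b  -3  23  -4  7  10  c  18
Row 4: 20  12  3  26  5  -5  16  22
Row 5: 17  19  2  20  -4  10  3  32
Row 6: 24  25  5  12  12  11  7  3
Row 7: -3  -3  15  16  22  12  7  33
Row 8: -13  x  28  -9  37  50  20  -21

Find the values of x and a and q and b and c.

Rows 1 and 4 both sum to 99, so that's the common total.
Row 8 has -13 + 28 − 9 + 37 + 50 + 20 − 21 = 92; the blank must be 99 − 92 = 7.
Column 2 has 14 − 3 + 12 + 19 + 25 − 3 + 7 = 71; the blank must be 99 − 71 = 28.
Column 7 has -2 + 28 + 16 + 3 + 7 + 7 + 20 = 79; the blank must be 99 − 79 = 20.
Row 3 has -3 + 23 − 4 + 7 + 10 + 20 + 18 = 71; the blank must be 99 − 71 = 28.
Row 2 has 28 − 2 + 20 + 10 + 11 + 28 − 15 = 80; the blank must be 99 − 80 = 19.

x = 7, a = 28, q = 19, b = 28, c = 20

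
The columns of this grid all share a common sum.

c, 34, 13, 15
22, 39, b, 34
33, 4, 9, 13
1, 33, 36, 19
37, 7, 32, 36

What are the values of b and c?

The complete columns each total 117.
Column 3 is missing 117 − 90 = 27 (since 13 + 9 + 36 + 32 = 90).
Column 1 is missing 117 − 93 = 24 (since 22 + 33 + 1 + 37 = 93).

b = 27, c = 24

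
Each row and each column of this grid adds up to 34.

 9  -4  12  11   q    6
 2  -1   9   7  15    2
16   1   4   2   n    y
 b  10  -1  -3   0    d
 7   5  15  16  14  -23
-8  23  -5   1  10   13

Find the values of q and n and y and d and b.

q = 0, n = -5, y = 16, d = 20, b = 8

The known cells in row 1 total 34, leaving 34 − 34 = 0 for the blank.
The known cells in column 5 total 39, leaving 34 − 39 = -5 for the blank.
The known cells in column 1 total 26, leaving 34 − 26 = 8 for the blank.
The known cells in row 3 total 18, leaving 34 − 18 = 16 for the blank.
The known cells in row 4 total 14, leaving 34 − 14 = 20 for the blank.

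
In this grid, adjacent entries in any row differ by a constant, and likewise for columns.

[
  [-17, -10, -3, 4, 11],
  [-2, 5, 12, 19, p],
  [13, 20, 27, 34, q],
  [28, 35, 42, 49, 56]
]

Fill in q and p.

q = 41, p = 26

Along each row the entries change by 7 per step; down each column they change by 15.
Row 3: from 13 at column 1, stepping by 7 to column 5 gives 41.
Row 2: from -2 at column 1, stepping by 7 to column 5 gives 26.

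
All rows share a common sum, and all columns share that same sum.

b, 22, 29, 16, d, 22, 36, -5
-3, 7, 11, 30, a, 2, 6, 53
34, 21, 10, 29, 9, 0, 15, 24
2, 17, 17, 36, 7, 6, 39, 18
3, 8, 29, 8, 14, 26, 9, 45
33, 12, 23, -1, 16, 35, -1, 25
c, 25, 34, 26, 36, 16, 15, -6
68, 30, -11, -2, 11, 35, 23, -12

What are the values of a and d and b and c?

Rows 3 and 4 both sum to 142, so that's the common total.
Row 7 has 25 + 34 + 26 + 36 + 16 + 15 − 6 = 146; the blank must be 142 − 146 = -4.
Row 2 has -3 + 7 + 11 + 30 + 2 + 6 + 53 = 106; the blank must be 142 − 106 = 36.
Column 5 has 36 + 9 + 7 + 14 + 16 + 36 + 11 = 129; the blank must be 142 − 129 = 13.
Row 1 has 22 + 29 + 16 + 13 + 22 + 36 − 5 = 133; the blank must be 142 − 133 = 9.

a = 36, d = 13, b = 9, c = -4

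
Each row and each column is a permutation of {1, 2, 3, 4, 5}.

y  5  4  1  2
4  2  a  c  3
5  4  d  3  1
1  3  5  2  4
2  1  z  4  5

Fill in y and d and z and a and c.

Cell (1,1): row 1 already has {1, 2, 4, 5} → 3.
Cell (5,3): row 5 already has {1, 2, 4, 5} → 3.
At (row 3, col 3): row 3 already has {1, 3, 4, 5}, so the value is 2.
Cell (2,3): column 3 already has {2, 3, 4, 5} → 1.
At (row 2, col 4): row 2 already has {1, 2, 3, 4}, so the value is 5.

y = 3, d = 2, z = 3, a = 1, c = 5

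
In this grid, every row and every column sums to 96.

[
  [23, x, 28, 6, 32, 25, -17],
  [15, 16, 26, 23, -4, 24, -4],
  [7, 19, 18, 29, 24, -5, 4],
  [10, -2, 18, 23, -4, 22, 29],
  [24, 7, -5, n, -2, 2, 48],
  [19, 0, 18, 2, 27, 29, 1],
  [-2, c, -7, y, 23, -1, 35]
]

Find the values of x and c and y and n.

The known cells in row 1 total 97, leaving 96 − 97 = -1 for the blank.
The known cells in column 2 total 39, leaving 96 − 39 = 57 for the blank.
The known cells in row 7 total 105, leaving 96 − 105 = -9 for the blank.
The known cells in row 5 total 74, leaving 96 − 74 = 22 for the blank.

x = -1, c = 57, y = -9, n = 22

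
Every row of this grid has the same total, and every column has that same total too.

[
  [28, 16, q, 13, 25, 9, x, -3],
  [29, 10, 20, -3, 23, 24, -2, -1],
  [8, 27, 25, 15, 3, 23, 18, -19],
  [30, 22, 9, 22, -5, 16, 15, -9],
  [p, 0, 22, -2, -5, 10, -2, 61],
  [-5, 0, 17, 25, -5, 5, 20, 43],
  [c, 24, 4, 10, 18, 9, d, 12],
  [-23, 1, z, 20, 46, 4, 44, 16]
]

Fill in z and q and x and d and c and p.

z = -8, q = 11, x = 1, d = 6, c = 17, p = 16

Rows 2 and 3 both sum to 100, so that's the common total.
Row 5: 0 + 22 − 2 − 5 + 10 − 2 + 61 = 84, so its missing entry is 100 − 84 = 16.
Row 8: -23 + 1 + 20 + 46 + 4 + 44 + 16 = 108, so its missing entry is 100 − 108 = -8.
Column 3: 20 + 25 + 9 + 22 + 17 + 4 − 8 = 89, so its missing entry is 100 − 89 = 11.
Row 1: 28 + 16 + 11 + 13 + 25 + 9 − 3 = 99, so its missing entry is 100 − 99 = 1.
Column 1: 28 + 29 + 8 + 30 + 16 − 5 − 23 = 83, so its missing entry is 100 − 83 = 17.
Row 7: 17 + 24 + 4 + 10 + 18 + 9 + 12 = 94, so its missing entry is 100 − 94 = 6.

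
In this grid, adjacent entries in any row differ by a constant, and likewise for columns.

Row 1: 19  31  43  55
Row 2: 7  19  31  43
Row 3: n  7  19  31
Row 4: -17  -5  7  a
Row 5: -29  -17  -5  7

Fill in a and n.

Along each row the entries change by 12 per step; down each column they change by -12.
Row 4: from -17 at column 1, stepping by 12 to column 4 gives 19.
Row 3: from 7 at column 2, stepping by 12 to column 1 gives -5.

a = 19, n = -5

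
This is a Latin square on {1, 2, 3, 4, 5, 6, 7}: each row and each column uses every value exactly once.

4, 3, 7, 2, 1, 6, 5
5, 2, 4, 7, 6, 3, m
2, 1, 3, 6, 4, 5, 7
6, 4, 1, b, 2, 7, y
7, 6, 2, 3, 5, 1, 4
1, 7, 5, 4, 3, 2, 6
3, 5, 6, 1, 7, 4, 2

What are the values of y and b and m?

y = 3, b = 5, m = 1

Cell (2,7): row 2 already has {2, 3, 4, 5, 6, 7} → 1.
Cell (4,4): column 4 already has {1, 2, 3, 4, 6, 7} → 5.
Cell (4,7): row 4 already has {1, 2, 4, 5, 6, 7} → 3.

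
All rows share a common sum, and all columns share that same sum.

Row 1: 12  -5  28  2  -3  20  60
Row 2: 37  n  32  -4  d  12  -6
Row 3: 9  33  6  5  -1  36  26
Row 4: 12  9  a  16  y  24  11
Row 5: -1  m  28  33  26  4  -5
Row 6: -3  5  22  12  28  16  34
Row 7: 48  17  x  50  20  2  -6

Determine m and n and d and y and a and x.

m = 29, n = 26, d = 17, y = 27, a = 15, x = -17

Rows 1 and 3 both sum to 114, so that's the common total.
Row 7: 48 + 17 + 50 + 20 + 2 − 6 = 131, so its missing entry is 114 − 131 = -17.
Column 3: 28 + 32 + 6 + 28 + 22 − 17 = 99, so its missing entry is 114 − 99 = 15.
Row 4: 12 + 9 + 15 + 16 + 24 + 11 = 87, so its missing entry is 114 − 87 = 27.
Column 5: -3 − 1 + 27 + 26 + 28 + 20 = 97, so its missing entry is 114 − 97 = 17.
Row 2: 37 + 32 − 4 + 17 + 12 − 6 = 88, so its missing entry is 114 − 88 = 26.
Row 5: -1 + 28 + 33 + 26 + 4 − 5 = 85, so its missing entry is 114 − 85 = 29.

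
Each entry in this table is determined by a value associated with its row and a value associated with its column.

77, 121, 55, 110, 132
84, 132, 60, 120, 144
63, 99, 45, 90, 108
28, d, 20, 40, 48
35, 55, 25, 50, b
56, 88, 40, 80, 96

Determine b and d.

Each row is a constant multiple of every other row — this is a multiplication table with the headers hidden.
Row 5 is 50/110 = 5/11 times row 1, so its entry in column 5 is 132 × 5/11 = 60.
Row 4 is 40/110 = 4/11 times row 1, so its entry in column 2 is 121 × 4/11 = 44.

b = 60, d = 44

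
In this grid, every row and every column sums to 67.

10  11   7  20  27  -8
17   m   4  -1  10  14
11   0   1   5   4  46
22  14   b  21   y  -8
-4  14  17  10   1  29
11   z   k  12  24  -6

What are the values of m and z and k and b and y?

m = 23, z = 5, k = 21, b = 17, y = 1

Column 5: 27 + 10 + 4 + 1 + 24 = 66, so its missing entry is 67 − 66 = 1.
Row 2: 17 + 4 − 1 + 10 + 14 = 44, so its missing entry is 67 − 44 = 23.
Column 2: 11 + 23 + 0 + 14 + 14 = 62, so its missing entry is 67 − 62 = 5.
Row 4: 22 + 14 + 21 + 1 − 8 = 50, so its missing entry is 67 − 50 = 17.
Row 6: 11 + 5 + 12 + 24 − 6 = 46, so its missing entry is 67 − 46 = 21.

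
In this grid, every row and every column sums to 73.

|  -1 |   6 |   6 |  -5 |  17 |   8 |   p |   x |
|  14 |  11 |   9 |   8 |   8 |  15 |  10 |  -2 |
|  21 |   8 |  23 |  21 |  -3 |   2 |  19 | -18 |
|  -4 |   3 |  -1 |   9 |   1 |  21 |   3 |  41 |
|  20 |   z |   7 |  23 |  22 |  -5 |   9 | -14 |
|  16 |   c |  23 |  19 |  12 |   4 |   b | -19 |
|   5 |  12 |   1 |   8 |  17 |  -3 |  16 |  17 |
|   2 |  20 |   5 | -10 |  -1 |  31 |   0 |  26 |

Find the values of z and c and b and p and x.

Column 8: -2 − 18 + 41 − 14 − 19 + 17 + 26 = 31, so its missing entry is 73 − 31 = 42.
Row 1: -1 + 6 + 6 − 5 + 17 + 8 + 42 = 73, so its missing entry is 73 − 73 = 0.
Column 7: 0 + 10 + 19 + 3 + 9 + 16 + 0 = 57, so its missing entry is 73 − 57 = 16.
Row 6: 16 + 23 + 19 + 12 + 4 + 16 − 19 = 71, so its missing entry is 73 − 71 = 2.
Row 5: 20 + 7 + 23 + 22 − 5 + 9 − 14 = 62, so its missing entry is 73 − 62 = 11.

z = 11, c = 2, b = 16, p = 0, x = 42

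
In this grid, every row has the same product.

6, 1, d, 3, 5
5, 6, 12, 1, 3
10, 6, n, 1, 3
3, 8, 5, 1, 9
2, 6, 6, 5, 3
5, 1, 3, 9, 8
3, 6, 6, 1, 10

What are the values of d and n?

d = 12, n = 6

Rows 4 and 6 each multiply to 1080, so every row has product 1080.
Row 1: 6×1×3×5 = 90, so the missing entry is 1080 ÷ 90 = 12.
Row 3: 10×6×1×3 = 180, so the missing entry is 1080 ÷ 180 = 6.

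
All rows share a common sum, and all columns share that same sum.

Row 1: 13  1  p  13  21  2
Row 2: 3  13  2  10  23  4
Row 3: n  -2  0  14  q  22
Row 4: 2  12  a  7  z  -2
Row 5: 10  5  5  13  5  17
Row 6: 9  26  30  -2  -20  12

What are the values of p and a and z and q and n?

Rows 2 and 5 both sum to 55, so that's the common total.
Column 1: 13 + 3 + 2 + 10 + 9 = 37, so its missing entry is 55 − 37 = 18.
Row 3: 18 − 2 + 0 + 14 + 22 = 52, so its missing entry is 55 − 52 = 3.
Column 5: 21 + 23 + 3 + 5 − 20 = 32, so its missing entry is 55 − 32 = 23.
Row 1: 13 + 1 + 13 + 21 + 2 = 50, so its missing entry is 55 − 50 = 5.
Row 4: 2 + 12 + 7 + 23 − 2 = 42, so its missing entry is 55 − 42 = 13.

p = 5, a = 13, z = 23, q = 3, n = 18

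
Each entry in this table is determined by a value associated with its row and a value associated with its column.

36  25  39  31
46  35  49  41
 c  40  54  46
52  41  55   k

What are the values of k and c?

The difference between any two rows is the same in every column — this is an addition table with the headers hidden.
Row 4 minus row 1 is 41 − 25 = 16, so its entry in column 4 is 31 + 16 = 47.
Row 3 minus row 1 is 40 − 25 = 15, so its entry in column 1 is 36 + 15 = 51.

k = 47, c = 51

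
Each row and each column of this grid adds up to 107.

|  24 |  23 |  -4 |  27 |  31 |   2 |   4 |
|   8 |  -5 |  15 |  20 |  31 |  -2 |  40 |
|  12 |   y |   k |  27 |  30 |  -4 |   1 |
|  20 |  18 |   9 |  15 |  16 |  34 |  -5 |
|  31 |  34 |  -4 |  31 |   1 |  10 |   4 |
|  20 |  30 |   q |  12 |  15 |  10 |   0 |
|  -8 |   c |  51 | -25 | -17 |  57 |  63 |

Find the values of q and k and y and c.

The known cells in row 7 total 121, leaving 107 − 121 = -14 for the blank.
The known cells in column 2 total 86, leaving 107 − 86 = 21 for the blank.
The known cells in row 3 total 87, leaving 107 − 87 = 20 for the blank.
The known cells in row 6 total 87, leaving 107 − 87 = 20 for the blank.

q = 20, k = 20, y = 21, c = -14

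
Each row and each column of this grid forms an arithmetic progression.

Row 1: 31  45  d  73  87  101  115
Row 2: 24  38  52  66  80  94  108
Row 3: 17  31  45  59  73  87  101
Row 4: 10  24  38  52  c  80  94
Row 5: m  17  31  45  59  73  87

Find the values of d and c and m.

d = 59, c = 66, m = 3

Along each row the entries change by 14 per step; down each column they change by -7.
Row 1: from 31 at column 1, stepping by 14 to column 3 gives 59.
Row 4: from 10 at column 1, stepping by 14 to column 5 gives 66.
Row 5: from 17 at column 2, stepping by 14 to column 1 gives 3.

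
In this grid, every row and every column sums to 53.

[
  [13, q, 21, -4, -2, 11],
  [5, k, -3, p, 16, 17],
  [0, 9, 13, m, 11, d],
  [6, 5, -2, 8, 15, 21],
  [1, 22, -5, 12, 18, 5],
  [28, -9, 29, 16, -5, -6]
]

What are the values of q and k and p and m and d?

q = 14, k = 12, p = 6, m = 15, d = 5

Row 1: 13 + 21 − 4 − 2 + 11 = 39, so its missing entry is 53 − 39 = 14.
Column 2: 14 + 9 + 5 + 22 − 9 = 41, so its missing entry is 53 − 41 = 12.
Column 6: 11 + 17 + 21 + 5 − 6 = 48, so its missing entry is 53 − 48 = 5.
Row 3: 0 + 9 + 13 + 11 + 5 = 38, so its missing entry is 53 − 38 = 15.
Row 2: 5 + 12 − 3 + 16 + 17 = 47, so its missing entry is 53 − 47 = 6.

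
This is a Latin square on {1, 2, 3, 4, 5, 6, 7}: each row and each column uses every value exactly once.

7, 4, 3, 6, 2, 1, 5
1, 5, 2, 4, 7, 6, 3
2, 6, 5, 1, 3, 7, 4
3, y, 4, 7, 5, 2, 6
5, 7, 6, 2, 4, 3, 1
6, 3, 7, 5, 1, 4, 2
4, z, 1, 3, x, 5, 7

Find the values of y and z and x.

Cell (4,2): row 4 already has {2, 3, 4, 5, 6, 7} → 1.
At (row 7, col 2): column 2 already has {1, 3, 4, 5, 6, 7}, so the value is 2.
Cell (7,5): row 7 already has {1, 2, 3, 4, 5, 7} → 6.

y = 1, z = 2, x = 6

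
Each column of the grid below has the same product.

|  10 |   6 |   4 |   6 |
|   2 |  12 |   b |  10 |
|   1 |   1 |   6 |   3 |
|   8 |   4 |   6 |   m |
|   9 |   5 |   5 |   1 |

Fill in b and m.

Columns 1 and 2 each multiply to 1440, so every column has product 1440.
Column 3: 4×6×6×5 = 720, so the missing entry is 1440 ÷ 720 = 2.
Column 4: 6×10×3×1 = 180, so the missing entry is 1440 ÷ 180 = 8.

b = 2, m = 8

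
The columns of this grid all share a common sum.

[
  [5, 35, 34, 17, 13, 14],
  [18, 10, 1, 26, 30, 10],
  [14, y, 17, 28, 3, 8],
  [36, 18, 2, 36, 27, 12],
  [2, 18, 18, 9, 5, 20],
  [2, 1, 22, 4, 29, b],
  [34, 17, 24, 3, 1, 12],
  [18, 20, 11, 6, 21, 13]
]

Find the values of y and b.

Columns 3 and 5 both add up to 129, so every column sums to 129.
Column 2: 35 + 10 + 18 + 18 + 1 + 17 + 20 = 119, so the missing entry is 129 − 119 = 10.
Column 6: 14 + 10 + 8 + 12 + 20 + 12 + 13 = 89, so the missing entry is 129 − 89 = 40.

y = 10, b = 40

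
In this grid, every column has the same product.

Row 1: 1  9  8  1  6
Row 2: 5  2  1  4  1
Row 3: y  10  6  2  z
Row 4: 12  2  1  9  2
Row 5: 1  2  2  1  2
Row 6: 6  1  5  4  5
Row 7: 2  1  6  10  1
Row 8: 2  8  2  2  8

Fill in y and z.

Columns 2 and 4 each multiply to 5760, so every column has product 5760.
Column 1: 1×5×12×1×6×2×2 = 1440, so the missing entry is 5760 ÷ 1440 = 4.
Column 5: 6×1×2×2×5×1×8 = 960, so the missing entry is 5760 ÷ 960 = 6.

y = 4, z = 6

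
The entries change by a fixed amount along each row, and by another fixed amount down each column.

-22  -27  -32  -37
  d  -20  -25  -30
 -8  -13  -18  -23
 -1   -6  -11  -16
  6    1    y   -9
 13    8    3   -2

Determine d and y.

Along each row the entries change by -5 per step; down each column they change by 7.
Row 2: from -20 at column 2, stepping by -5 to column 1 gives -15.
Row 5: from 6 at column 1, stepping by -5 to column 3 gives -4.

d = -15, y = -4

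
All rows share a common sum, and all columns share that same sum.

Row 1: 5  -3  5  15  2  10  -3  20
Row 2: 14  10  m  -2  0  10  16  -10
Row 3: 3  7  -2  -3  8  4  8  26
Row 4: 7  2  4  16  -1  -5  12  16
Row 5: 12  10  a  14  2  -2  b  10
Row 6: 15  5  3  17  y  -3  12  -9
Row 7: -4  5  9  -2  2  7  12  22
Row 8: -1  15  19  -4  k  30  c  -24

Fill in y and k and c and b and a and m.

y = 11, k = 27, c = -11, b = 5, a = 0, m = 13

Rows 1 and 3 both sum to 51, so that's the common total.
Row 2 has 14 + 10 − 2 + 0 + 10 + 16 − 10 = 38; the blank must be 51 − 38 = 13.
Row 6 has 15 + 5 + 3 + 17 − 3 + 12 − 9 = 40; the blank must be 51 − 40 = 11.
Column 5 has 2 + 0 + 8 − 1 + 2 + 11 + 2 = 24; the blank must be 51 − 24 = 27.
Column 3 has 5 + 13 − 2 + 4 + 3 + 9 + 19 = 51; the blank must be 51 − 51 = 0.
Row 5 has 12 + 10 + 0 + 14 + 2 − 2 + 10 = 46; the blank must be 51 − 46 = 5.
Row 8 has -1 + 15 + 19 − 4 + 27 + 30 − 24 = 62; the blank must be 51 − 62 = -11.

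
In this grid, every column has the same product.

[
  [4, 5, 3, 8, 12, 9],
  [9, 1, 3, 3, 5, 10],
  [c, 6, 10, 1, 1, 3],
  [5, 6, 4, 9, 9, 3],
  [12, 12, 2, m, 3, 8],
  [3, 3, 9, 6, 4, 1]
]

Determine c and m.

Columns 2 and 6 each multiply to 6480, so every column has product 6480.
Column 1: 4×9×5×12×3 = 6480, so the missing entry is 6480 ÷ 6480 = 1.
Column 4: 8×3×1×9×6 = 1296, so the missing entry is 6480 ÷ 1296 = 5.

c = 1, m = 5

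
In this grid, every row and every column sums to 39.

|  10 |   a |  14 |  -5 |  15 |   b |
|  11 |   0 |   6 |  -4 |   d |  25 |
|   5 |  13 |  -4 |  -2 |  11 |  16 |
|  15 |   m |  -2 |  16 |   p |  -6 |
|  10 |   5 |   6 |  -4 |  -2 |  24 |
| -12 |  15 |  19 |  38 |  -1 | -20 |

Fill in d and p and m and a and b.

Row 2 has 11 + 0 + 6 − 4 + 25 = 38; the blank must be 39 − 38 = 1.
Column 5 has 15 + 1 + 11 − 2 − 1 = 24; the blank must be 39 − 24 = 15.
Row 4 has 15 − 2 + 16 + 15 − 6 = 38; the blank must be 39 − 38 = 1.
Column 2 has 0 + 13 + 1 + 5 + 15 = 34; the blank must be 39 − 34 = 5.
Row 1 has 10 + 5 + 14 − 5 + 15 = 39; the blank must be 39 − 39 = 0.

d = 1, p = 15, m = 1, a = 5, b = 0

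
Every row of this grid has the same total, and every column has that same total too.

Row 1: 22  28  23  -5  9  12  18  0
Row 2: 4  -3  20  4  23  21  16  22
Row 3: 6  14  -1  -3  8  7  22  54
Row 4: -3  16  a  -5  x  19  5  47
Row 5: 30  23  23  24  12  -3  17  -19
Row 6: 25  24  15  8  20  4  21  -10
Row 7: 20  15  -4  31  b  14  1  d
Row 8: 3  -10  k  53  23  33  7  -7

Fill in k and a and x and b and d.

k = 5, a = 26, x = 2, b = 10, d = 20

Rows 1 and 2 both sum to 107, so that's the common total.
Column 8: 0 + 22 + 54 + 47 − 19 − 10 − 7 = 87, so its missing entry is 107 − 87 = 20.
Row 7: 20 + 15 − 4 + 31 + 14 + 1 + 20 = 97, so its missing entry is 107 − 97 = 10.
Column 5: 9 + 23 + 8 + 12 + 20 + 10 + 23 = 105, so its missing entry is 107 − 105 = 2.
Row 8: 3 − 10 + 53 + 23 + 33 + 7 − 7 = 102, so its missing entry is 107 − 102 = 5.
Row 4: -3 + 16 − 5 + 2 + 19 + 5 + 47 = 81, so its missing entry is 107 − 81 = 26.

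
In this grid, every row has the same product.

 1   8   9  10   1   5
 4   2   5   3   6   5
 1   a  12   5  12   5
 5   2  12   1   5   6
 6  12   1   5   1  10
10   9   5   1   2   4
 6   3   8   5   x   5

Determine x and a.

x = 1, a = 1

Rows 1 and 6 each multiply to 3600, so every row has product 3600.
Row 7: 6×3×8×5×5 = 3600, so the missing entry is 3600 ÷ 3600 = 1.
Row 3: 1×12×5×12×5 = 3600, so the missing entry is 3600 ÷ 3600 = 1.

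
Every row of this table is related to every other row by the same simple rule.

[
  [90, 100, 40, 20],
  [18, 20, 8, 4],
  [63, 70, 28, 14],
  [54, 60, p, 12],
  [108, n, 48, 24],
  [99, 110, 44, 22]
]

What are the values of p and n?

p = 24, n = 120

Each row is a constant multiple of every other row — this is a multiplication table with the headers hidden.
Row 4 is 12/20 = 3/5 times row 1, so its entry in column 3 is 40 × 3/5 = 24.
Row 5 is 24/20 = 6/5 times row 1, so its entry in column 2 is 100 × 6/5 = 120.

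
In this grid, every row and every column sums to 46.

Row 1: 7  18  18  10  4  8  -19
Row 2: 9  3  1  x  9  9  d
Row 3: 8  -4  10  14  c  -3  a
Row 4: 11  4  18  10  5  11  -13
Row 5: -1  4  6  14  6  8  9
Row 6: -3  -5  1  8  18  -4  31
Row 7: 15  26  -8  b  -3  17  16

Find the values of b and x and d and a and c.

b = -17, x = 7, d = 8, a = 14, c = 7

Column 5: 4 + 9 + 5 + 6 + 18 − 3 = 39, so its missing entry is 46 − 39 = 7.
Row 3: 8 − 4 + 10 + 14 + 7 − 3 = 32, so its missing entry is 46 − 32 = 14.
Column 7: -19 + 14 − 13 + 9 + 31 + 16 = 38, so its missing entry is 46 − 38 = 8.
Row 7: 15 + 26 − 8 − 3 + 17 + 16 = 63, so its missing entry is 46 − 63 = -17.
Row 2: 9 + 3 + 1 + 9 + 9 + 8 = 39, so its missing entry is 46 − 39 = 7.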